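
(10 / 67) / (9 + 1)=1 / 67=0.01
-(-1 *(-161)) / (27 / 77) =-12397 / 27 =-459.15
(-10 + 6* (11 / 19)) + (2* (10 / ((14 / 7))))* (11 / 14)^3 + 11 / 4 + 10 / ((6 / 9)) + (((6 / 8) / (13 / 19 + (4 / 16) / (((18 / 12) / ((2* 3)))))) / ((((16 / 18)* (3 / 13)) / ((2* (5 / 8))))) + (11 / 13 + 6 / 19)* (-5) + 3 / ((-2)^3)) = 12.60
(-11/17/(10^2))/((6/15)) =-11/680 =-0.02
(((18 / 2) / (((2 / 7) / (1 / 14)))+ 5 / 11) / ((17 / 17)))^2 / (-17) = -833 / 1936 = -0.43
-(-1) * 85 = 85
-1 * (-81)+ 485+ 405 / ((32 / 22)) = 13511 / 16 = 844.44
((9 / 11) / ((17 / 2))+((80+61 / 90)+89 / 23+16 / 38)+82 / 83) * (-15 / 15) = -86.05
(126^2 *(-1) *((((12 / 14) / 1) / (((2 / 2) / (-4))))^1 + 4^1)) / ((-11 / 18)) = 163296 / 11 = 14845.09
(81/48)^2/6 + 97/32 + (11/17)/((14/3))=222053/60928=3.64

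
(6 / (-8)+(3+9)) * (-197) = -8865 / 4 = -2216.25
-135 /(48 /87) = -244.69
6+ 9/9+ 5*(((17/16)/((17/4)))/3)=89/12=7.42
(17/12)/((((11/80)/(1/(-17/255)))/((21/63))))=-1700/33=-51.52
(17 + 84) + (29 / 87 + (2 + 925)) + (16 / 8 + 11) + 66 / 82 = 128183 / 123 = 1042.14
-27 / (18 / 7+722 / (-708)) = -66906 / 3845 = -17.40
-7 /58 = -0.12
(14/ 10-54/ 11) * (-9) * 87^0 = 1737/ 55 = 31.58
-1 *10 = -10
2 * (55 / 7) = 110 / 7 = 15.71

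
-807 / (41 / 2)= -1614 / 41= -39.37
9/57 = 3/19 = 0.16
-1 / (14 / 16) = -8 / 7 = -1.14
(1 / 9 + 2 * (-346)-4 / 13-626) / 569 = -154229 / 66573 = -2.32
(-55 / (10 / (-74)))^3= 67419143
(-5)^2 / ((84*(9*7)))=25 / 5292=0.00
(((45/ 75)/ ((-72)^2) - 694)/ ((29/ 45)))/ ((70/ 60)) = -5996159/ 6496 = -923.05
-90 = -90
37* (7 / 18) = 259 / 18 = 14.39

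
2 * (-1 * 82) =-164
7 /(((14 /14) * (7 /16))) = 16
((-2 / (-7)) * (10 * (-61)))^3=-1815848000 / 343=-5294017.49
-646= -646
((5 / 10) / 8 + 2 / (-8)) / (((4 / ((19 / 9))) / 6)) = -19 / 32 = -0.59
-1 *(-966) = 966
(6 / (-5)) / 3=-2 / 5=-0.40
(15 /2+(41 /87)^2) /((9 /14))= 818279 /68121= 12.01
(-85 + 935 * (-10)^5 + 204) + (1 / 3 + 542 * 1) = -280498016 / 3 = -93499338.67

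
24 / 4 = 6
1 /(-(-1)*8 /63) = 63 /8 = 7.88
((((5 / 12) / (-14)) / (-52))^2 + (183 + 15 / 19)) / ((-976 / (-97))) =25850635305979 / 1415235354624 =18.27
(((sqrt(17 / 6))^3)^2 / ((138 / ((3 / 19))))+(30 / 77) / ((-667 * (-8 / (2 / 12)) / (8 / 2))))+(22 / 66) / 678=1265430841 / 47635677936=0.03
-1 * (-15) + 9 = 24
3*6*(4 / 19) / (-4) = -18 / 19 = -0.95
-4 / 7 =-0.57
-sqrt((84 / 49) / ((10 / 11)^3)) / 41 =-11 *sqrt(2310) / 14350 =-0.04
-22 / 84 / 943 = -0.00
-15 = -15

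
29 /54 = 0.54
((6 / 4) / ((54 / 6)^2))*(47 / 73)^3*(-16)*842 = -699351728 / 10503459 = -66.58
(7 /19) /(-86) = -7 /1634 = -0.00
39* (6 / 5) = 234 / 5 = 46.80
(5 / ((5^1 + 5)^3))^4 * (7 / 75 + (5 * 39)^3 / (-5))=-55611559 / 60000000000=-0.00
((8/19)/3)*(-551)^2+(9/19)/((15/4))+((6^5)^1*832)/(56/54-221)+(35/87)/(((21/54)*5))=647865780286/49085835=13198.63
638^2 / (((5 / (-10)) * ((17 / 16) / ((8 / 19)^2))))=-833626112 / 6137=-135836.09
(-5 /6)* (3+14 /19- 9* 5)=1960 /57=34.39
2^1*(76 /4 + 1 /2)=39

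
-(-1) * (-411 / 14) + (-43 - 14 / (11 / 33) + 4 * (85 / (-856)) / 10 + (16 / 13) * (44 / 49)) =-30887391 / 272636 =-113.29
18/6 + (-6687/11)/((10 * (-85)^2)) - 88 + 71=-11133187/794750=-14.01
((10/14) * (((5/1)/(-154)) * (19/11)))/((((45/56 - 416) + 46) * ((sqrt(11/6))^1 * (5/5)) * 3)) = 76 * sqrt(66)/23115477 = 0.00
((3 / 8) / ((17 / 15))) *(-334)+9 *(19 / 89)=-108.59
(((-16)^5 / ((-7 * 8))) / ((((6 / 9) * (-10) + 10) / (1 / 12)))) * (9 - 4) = 16384 / 7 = 2340.57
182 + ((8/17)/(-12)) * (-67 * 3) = 3228/17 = 189.88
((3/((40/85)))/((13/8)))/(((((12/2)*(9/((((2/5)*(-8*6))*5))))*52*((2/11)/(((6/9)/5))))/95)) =-14212/1521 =-9.34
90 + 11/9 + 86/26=11060/117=94.53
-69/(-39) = 23/13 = 1.77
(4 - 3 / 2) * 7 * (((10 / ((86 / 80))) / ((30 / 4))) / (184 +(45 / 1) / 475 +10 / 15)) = 266000 / 2264251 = 0.12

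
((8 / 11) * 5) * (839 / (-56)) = -4195 / 77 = -54.48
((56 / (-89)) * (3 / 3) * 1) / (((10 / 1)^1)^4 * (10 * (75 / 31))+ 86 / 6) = -5208 / 2002618637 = -0.00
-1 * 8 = -8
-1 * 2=-2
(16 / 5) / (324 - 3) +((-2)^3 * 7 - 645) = -1125089 / 1605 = -700.99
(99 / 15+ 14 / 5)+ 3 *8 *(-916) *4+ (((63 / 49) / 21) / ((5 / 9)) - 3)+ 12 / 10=-87928.29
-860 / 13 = -66.15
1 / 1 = 1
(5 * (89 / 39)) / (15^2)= 89 / 1755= 0.05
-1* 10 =-10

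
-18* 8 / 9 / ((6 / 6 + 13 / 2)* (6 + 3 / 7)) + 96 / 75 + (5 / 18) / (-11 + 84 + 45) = 30283 / 31860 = 0.95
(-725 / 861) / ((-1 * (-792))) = -725 / 681912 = -0.00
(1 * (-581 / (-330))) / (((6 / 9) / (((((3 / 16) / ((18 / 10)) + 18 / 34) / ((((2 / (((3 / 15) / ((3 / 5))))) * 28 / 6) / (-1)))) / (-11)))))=3901 / 718080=0.01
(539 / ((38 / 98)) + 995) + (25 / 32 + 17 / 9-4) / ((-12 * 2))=2385.11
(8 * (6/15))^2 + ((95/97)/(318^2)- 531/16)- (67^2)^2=-19766313521296303/980902800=-20151143.95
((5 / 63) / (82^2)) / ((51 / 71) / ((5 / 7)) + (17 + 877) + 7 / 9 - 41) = 1775 / 128544261244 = 0.00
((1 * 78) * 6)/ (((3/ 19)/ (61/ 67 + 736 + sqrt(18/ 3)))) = 2964 * sqrt(6) + 146341572/ 67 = 2191462.85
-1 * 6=-6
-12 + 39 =27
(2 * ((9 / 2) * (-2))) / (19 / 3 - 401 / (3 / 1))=27 / 191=0.14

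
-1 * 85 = -85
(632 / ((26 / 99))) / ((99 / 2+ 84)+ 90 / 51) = 118184 / 6643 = 17.79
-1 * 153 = -153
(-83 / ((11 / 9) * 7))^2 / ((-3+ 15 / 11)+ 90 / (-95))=-392673 / 10780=-36.43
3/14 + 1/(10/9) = 39/35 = 1.11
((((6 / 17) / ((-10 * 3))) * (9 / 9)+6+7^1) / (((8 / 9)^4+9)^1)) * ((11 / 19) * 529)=42149018736 / 101979175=413.31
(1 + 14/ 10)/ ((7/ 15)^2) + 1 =589/ 49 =12.02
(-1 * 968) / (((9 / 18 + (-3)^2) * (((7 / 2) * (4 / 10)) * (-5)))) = 14.56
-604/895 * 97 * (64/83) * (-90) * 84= 5669443584/14857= 381600.83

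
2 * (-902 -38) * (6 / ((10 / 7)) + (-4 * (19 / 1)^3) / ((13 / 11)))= 567273832 / 13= 43636448.62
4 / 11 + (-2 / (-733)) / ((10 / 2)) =14682 / 40315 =0.36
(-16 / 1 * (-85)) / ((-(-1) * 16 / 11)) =935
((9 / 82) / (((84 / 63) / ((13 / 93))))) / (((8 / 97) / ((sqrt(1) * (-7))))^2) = 82.89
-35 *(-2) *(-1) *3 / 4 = -105 / 2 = -52.50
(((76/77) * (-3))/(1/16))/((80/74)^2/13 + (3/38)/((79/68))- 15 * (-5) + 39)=-6090631716/14675876369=-0.42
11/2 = 5.50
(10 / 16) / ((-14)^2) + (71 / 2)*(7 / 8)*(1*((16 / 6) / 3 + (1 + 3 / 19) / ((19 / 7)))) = 208185689 / 5094432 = 40.87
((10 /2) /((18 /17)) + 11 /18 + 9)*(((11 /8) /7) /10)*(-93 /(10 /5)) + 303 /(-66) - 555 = -7055453 /12320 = -572.68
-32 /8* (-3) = 12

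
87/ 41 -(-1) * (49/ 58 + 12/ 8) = 5311/ 1189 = 4.47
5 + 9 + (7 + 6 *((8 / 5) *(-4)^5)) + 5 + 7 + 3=-48972 / 5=-9794.40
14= 14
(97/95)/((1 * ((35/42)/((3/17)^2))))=5238/137275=0.04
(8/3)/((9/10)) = 80/27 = 2.96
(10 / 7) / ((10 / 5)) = 5 / 7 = 0.71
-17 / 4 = -4.25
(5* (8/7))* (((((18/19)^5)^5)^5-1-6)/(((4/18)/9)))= -79202908797584999039212015886091372408620162916271286985962805719942874952957978791880233226452382280976026966845071902938631402030436327433121305387586012508358500/48898795232596520559961175921810066638943034083002818674696574515473963466818171753707255350197008851932621902470284823766763717393352111658949936619399992317493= -1619.73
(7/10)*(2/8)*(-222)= -777/20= -38.85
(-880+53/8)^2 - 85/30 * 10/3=439358081/576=762774.45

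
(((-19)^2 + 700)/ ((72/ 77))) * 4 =81697/ 18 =4538.72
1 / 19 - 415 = -7884 / 19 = -414.95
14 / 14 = 1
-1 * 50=-50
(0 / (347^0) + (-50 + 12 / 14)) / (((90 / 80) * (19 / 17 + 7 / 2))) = -93568 / 9891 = -9.46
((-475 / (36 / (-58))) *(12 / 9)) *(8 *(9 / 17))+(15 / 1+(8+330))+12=239015 / 51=4686.57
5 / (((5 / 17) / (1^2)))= 17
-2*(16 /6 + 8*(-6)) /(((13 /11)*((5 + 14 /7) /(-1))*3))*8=-23936 /819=-29.23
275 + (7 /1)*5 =310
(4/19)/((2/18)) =36/19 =1.89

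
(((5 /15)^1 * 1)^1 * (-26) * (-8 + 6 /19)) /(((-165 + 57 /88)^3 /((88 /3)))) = -0.00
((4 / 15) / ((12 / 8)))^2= 64 / 2025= 0.03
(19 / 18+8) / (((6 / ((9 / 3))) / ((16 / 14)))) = 326 / 63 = 5.17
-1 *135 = -135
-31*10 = -310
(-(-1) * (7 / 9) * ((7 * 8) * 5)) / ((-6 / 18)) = -1960 / 3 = -653.33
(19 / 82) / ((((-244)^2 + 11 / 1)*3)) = 19 / 14648562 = 0.00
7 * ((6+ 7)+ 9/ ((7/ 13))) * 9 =1872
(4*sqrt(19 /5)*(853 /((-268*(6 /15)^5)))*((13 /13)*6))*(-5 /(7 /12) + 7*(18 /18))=17593125*sqrt(95) /7504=22851.36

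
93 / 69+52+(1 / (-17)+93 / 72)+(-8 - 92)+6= -369911 / 9384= -39.42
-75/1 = -75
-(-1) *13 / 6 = 13 / 6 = 2.17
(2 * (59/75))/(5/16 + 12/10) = 1888/1815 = 1.04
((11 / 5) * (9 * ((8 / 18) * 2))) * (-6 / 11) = -48 / 5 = -9.60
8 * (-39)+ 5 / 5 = -311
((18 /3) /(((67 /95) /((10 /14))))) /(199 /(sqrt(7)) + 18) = -51300 /2501311 + 567150 * sqrt(7) /17509177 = 0.07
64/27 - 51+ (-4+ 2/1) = -1367/27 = -50.63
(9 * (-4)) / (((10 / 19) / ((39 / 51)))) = -4446 / 85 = -52.31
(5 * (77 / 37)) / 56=55 / 296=0.19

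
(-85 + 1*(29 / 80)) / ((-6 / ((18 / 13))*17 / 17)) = 20313 / 1040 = 19.53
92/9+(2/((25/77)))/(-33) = 2258/225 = 10.04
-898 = -898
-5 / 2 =-2.50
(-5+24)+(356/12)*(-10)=-833/3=-277.67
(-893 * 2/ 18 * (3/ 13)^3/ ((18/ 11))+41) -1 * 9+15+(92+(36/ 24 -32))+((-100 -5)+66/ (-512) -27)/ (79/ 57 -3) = 29434525799/ 155231232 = 189.62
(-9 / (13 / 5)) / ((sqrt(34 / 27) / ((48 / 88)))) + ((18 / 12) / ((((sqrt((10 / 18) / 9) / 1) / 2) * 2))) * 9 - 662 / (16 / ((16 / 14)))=-331 / 7 - 405 * sqrt(102) / 2431 + 243 * sqrt(5) / 10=5.37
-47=-47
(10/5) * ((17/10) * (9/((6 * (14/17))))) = 867/140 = 6.19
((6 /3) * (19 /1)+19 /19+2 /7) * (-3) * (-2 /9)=550 /21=26.19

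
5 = 5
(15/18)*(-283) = -1415/6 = -235.83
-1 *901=-901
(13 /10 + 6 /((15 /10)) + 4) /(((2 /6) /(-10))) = -279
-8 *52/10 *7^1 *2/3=-2912/15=-194.13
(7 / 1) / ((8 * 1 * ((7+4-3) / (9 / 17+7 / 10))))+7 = 7.13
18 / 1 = 18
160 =160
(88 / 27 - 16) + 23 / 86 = -28963 / 2322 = -12.47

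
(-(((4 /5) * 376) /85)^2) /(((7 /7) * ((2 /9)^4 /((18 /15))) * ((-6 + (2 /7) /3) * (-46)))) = -14609194992 /643928125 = -22.69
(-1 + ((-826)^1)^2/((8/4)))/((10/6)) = 1023411/5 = 204682.20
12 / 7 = 1.71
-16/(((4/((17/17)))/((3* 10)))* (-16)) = 15/2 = 7.50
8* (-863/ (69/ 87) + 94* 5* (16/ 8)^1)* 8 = -218048/ 23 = -9480.35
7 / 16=0.44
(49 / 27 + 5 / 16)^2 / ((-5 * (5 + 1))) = -0.15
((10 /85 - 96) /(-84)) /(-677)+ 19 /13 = 1.46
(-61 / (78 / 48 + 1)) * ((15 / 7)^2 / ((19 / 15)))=-549000 / 6517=-84.24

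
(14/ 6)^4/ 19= 2401/ 1539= 1.56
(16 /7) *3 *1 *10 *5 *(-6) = -14400 /7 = -2057.14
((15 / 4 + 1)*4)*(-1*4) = -76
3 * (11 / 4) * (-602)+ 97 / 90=-223444 / 45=-4965.42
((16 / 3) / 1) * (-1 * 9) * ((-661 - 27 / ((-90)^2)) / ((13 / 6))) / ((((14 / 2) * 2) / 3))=7138836 / 2275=3137.95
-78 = -78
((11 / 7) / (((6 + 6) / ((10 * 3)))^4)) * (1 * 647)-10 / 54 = 120098815 / 3024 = 39715.22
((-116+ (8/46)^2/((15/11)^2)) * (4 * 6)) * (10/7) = -220879424/55545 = -3976.59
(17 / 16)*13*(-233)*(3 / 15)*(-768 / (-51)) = -48464 / 5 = -9692.80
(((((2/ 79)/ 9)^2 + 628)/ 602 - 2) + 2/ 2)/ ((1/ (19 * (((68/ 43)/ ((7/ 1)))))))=0.19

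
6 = 6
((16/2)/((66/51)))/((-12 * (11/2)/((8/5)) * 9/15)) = -272/1089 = -0.25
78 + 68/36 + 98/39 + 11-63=3557/117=30.40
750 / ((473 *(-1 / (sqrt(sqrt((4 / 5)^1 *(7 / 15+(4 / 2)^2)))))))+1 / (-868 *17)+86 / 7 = -50 *sqrt(10) *3^(3 / 4) *67^(1 / 4) / 473+181287 / 14756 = 10.11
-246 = -246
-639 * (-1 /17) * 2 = 1278 /17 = 75.18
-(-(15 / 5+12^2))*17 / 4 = 2499 / 4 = 624.75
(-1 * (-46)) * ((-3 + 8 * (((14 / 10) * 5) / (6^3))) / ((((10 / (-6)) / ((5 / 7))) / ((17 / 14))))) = 65.61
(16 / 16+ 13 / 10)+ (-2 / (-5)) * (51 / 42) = 39 / 14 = 2.79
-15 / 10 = -3 / 2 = -1.50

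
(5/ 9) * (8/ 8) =5/ 9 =0.56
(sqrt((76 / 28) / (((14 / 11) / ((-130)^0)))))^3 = 209 * sqrt(418) / 1372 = 3.11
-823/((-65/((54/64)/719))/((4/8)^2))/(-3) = -0.00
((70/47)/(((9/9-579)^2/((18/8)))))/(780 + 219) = 35/3485832456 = 0.00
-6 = -6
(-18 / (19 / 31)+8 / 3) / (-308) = 761 / 8778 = 0.09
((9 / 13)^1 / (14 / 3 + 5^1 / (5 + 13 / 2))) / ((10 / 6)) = 1863 / 22880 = 0.08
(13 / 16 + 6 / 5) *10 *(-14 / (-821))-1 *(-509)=1672683 / 3284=509.34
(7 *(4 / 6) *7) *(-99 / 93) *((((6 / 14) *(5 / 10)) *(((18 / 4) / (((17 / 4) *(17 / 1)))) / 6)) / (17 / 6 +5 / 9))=-12474 / 546499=-0.02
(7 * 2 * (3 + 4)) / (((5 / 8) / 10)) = 1568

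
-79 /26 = -3.04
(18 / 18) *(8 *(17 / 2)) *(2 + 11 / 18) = 1598 / 9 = 177.56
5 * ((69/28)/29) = 345/812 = 0.42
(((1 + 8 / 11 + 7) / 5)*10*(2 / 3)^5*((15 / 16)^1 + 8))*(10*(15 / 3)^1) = 83200 / 81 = 1027.16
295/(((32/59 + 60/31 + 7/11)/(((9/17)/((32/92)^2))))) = 1883802327/4544576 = 414.52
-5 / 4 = -1.25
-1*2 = -2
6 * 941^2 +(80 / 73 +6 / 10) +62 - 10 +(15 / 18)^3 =418872211249 / 78840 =5312940.27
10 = 10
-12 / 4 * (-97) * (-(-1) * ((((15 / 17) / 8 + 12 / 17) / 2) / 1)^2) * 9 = 32268699 / 73984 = 436.16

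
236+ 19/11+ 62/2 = 2956/11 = 268.73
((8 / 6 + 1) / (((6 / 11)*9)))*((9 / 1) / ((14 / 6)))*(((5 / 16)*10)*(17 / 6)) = 16.23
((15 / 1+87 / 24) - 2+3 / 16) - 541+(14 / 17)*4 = -520.89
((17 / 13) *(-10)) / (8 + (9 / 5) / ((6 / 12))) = -425 / 377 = -1.13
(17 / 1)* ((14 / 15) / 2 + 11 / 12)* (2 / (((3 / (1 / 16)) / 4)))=1411 / 360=3.92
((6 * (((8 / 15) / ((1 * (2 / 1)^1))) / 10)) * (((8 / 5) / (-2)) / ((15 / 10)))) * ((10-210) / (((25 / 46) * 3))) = 11776 / 1125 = 10.47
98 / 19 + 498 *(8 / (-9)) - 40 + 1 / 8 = -477.38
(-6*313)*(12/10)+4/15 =-6760/3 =-2253.33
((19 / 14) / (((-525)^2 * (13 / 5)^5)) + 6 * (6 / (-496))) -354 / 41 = -50735723457625 / 5827186700244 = -8.71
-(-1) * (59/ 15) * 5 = 59/ 3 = 19.67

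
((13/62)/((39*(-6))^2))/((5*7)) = 1/9140040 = 0.00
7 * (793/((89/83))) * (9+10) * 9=78785343/89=885228.57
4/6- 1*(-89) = 269/3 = 89.67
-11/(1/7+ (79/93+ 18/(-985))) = -7053585/624592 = -11.29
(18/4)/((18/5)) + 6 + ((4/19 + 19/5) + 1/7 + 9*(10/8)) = 30129/1330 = 22.65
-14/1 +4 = -10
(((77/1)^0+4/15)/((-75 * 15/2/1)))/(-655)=38/11053125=0.00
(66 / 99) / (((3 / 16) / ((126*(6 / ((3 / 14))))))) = 12544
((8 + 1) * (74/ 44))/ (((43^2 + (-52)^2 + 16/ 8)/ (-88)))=-1332/ 4555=-0.29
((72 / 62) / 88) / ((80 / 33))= 27 / 4960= 0.01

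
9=9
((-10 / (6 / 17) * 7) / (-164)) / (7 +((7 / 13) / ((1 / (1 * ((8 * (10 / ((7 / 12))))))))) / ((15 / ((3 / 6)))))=7735 / 60516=0.13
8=8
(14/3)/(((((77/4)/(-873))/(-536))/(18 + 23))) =51160128/11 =4650920.73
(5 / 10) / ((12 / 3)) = 1 / 8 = 0.12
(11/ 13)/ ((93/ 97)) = 1067/ 1209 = 0.88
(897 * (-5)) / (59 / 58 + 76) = -86710 / 1489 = -58.23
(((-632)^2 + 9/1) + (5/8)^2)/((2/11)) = 281201107/128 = 2196883.65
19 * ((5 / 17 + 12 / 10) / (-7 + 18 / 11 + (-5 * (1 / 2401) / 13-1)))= -828486659 / 185722025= -4.46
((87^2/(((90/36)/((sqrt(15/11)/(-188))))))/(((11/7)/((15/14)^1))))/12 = -7569*sqrt(165)/90992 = -1.07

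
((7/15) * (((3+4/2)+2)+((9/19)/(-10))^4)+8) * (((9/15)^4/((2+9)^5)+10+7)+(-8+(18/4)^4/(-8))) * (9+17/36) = -413029241420220750591851/91585428528000000000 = -4509.77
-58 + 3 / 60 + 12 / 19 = -21781 / 380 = -57.32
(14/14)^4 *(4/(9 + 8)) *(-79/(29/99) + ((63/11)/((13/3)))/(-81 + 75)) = -4477266/70499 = -63.51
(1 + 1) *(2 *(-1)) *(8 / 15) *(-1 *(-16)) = -512 / 15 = -34.13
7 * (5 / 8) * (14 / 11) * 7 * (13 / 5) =4459 / 44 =101.34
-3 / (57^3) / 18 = -1 / 1111158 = -0.00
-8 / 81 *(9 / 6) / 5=-4 / 135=-0.03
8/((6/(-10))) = -40/3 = -13.33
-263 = -263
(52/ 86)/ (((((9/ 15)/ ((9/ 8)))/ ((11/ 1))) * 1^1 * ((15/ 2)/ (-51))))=-7293/ 86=-84.80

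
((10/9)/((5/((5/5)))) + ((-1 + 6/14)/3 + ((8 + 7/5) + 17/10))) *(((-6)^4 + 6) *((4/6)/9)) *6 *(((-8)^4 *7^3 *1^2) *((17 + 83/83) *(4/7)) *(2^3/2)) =5585107419136/15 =372340494609.07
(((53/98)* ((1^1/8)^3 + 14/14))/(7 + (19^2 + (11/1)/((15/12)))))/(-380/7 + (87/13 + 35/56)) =-589095/19239990784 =-0.00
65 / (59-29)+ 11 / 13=235 / 78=3.01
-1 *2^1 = -2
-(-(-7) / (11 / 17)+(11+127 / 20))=-6197 / 220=-28.17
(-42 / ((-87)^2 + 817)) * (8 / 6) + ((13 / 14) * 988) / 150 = 1921289 / 314475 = 6.11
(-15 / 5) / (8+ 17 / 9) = -27 / 89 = -0.30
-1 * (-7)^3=343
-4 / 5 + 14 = 66 / 5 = 13.20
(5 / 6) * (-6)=-5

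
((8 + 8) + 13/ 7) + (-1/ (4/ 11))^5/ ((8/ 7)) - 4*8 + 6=-8358443/ 57344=-145.76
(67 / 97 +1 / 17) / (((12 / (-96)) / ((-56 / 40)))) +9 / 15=8.99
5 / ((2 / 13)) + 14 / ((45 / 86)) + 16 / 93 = 165803 / 2790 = 59.43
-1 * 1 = -1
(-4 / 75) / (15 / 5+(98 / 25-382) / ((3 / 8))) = 4 / 75391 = 0.00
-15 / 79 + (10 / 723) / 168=-910585 / 4797828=-0.19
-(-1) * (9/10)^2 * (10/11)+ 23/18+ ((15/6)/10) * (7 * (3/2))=18371/3960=4.64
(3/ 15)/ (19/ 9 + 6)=9/ 365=0.02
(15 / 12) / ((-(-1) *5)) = 1 / 4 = 0.25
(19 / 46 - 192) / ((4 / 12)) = -26439 / 46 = -574.76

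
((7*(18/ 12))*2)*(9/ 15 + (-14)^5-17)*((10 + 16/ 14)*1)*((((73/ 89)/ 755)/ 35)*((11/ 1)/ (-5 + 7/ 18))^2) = -1800912131503056/ 81008612125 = -22231.12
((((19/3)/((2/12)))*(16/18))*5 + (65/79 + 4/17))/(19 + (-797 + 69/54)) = -4108298/18776483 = -0.22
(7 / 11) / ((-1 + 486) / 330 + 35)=42 / 2407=0.02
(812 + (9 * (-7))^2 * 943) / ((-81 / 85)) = -318204215 / 81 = -3928447.10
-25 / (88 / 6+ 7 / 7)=-75 / 47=-1.60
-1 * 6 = -6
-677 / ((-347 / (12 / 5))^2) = -97488 / 3010225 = -0.03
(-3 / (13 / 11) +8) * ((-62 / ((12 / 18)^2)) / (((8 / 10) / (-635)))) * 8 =62893575 / 13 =4837967.31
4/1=4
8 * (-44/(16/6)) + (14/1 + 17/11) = -1281/11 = -116.45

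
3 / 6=0.50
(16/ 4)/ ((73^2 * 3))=4/ 15987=0.00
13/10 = 1.30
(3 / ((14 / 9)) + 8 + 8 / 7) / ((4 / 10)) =775 / 28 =27.68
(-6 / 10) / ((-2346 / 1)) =1 / 3910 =0.00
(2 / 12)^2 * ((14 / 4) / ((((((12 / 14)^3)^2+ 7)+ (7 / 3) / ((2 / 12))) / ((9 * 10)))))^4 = 4139878828902659648791209 / 3172667113308285324484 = 1304.86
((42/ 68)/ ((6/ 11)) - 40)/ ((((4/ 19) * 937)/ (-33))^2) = -1039039947/ 955230272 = -1.09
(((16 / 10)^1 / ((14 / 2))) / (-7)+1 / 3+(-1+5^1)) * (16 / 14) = 25288 / 5145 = 4.92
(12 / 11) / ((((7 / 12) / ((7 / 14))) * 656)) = 9 / 6314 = 0.00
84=84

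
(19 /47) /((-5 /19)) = -361 /235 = -1.54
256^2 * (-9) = -589824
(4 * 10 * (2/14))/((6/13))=260/21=12.38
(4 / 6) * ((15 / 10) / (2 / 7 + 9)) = 7 / 65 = 0.11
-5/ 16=-0.31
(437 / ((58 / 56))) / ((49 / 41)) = 71668 / 203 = 353.04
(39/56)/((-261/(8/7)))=-13/4263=-0.00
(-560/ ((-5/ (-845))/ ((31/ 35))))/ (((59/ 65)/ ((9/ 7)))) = -118733.75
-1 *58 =-58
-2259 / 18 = -251 / 2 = -125.50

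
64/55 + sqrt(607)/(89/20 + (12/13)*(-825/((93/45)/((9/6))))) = 64/55-8060*sqrt(607)/4419133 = 1.12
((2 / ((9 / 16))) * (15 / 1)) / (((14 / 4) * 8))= 40 / 21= 1.90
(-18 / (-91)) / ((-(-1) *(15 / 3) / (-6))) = -108 / 455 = -0.24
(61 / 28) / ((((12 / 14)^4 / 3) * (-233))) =-0.05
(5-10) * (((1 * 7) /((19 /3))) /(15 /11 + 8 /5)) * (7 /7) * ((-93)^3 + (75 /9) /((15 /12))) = 1499878.33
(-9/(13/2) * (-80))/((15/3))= 288/13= 22.15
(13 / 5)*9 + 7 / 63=1058 / 45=23.51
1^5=1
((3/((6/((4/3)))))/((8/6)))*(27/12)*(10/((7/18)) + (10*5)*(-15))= -22815/28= -814.82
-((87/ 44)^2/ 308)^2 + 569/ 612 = 50569556321351/ 54400584978432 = 0.93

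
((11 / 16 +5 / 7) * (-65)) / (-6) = 10205 / 672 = 15.19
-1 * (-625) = 625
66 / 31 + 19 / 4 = 6.88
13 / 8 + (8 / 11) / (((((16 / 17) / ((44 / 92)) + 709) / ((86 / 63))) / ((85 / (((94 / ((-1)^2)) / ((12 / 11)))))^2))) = 3236511040549 / 1990035030984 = 1.63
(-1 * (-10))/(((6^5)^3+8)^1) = 5/235092492292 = 0.00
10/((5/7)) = 14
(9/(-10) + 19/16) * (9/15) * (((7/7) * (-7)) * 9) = -4347/400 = -10.87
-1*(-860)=860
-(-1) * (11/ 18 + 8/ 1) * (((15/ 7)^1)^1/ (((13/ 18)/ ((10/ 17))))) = 23250/ 1547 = 15.03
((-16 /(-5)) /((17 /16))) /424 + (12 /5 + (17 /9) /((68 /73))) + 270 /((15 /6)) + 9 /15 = 113.03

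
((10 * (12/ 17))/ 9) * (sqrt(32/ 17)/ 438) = 80 * sqrt(34)/ 189873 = 0.00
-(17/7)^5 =-1419857/16807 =-84.48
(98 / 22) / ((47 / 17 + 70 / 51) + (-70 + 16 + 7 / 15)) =-12495 / 138556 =-0.09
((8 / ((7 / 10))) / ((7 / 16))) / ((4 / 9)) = 58.78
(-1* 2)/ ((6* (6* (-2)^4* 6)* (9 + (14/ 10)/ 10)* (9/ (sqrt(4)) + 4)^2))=-25/ 28527768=-0.00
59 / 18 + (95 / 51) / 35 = 7135 / 2142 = 3.33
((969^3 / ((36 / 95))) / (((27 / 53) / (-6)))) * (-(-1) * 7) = -1187695420415 / 6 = -197949236735.83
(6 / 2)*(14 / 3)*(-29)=-406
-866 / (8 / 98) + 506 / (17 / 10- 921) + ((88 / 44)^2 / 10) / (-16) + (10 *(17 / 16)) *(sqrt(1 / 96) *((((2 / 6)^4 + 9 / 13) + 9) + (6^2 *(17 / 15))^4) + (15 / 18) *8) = -11625367139 / 1103160 + 31002697530731 *sqrt(6) / 25272000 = 2994399.62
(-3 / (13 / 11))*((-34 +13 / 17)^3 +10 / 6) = 5951679910 / 63869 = 93185.74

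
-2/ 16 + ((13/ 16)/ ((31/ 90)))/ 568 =-17023/ 140864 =-0.12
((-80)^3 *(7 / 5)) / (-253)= 716800 / 253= 2833.20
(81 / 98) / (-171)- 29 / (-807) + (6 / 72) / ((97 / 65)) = 8448375 / 97170332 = 0.09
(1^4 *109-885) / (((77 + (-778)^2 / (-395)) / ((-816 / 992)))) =-2605420 / 5940313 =-0.44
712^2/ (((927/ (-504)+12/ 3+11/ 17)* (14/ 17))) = 586027264/ 2673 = 219239.53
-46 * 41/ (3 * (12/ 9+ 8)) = -943/ 14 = -67.36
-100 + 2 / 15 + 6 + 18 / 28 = -19577 / 210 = -93.22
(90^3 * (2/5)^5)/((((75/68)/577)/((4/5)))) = 9763172352/3125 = 3124215.15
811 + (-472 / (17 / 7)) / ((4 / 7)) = 8005 / 17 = 470.88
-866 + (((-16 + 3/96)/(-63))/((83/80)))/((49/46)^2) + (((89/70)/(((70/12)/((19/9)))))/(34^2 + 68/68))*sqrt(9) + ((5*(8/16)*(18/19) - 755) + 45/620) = -2222500395611183/1373318937900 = -1618.34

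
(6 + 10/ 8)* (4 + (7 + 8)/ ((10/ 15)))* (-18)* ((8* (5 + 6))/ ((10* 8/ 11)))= -1673793/ 40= -41844.82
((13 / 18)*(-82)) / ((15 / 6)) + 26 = 104 / 45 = 2.31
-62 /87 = -0.71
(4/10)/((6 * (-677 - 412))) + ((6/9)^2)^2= 9677/49005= 0.20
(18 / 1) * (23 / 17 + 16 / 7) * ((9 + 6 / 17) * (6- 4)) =2478492 / 2023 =1225.16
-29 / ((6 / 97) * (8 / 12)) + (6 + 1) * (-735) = -23393 / 4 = -5848.25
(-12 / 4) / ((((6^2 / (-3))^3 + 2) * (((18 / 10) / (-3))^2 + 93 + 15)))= 25 / 1558578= 0.00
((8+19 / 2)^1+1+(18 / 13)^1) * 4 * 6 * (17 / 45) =35156 / 195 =180.29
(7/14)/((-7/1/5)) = -5/14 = -0.36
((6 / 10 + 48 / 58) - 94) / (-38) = 13423 / 5510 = 2.44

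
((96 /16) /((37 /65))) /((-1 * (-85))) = 78 /629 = 0.12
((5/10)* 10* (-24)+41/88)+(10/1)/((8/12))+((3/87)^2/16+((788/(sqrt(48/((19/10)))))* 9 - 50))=-22873507/148016+591* sqrt(570)/10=1256.46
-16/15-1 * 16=-256/15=-17.07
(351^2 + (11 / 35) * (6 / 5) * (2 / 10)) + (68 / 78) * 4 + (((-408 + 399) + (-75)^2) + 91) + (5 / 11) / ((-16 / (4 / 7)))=193560686881 / 1501500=128911.55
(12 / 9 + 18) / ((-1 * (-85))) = 58 / 255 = 0.23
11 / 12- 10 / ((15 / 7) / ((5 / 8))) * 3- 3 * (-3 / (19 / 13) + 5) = -1901 / 114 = -16.68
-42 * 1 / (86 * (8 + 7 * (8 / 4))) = -21 / 946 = -0.02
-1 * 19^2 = -361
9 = 9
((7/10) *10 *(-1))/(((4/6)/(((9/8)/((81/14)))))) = -49/24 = -2.04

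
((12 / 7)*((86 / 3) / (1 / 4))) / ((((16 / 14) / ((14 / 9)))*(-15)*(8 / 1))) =-301 / 135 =-2.23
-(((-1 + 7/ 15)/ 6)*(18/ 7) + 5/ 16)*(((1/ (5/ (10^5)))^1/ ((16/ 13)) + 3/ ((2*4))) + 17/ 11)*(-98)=470525601/ 3520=133672.05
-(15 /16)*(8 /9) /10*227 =-227 /12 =-18.92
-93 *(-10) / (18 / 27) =1395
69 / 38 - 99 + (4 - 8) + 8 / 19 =-3829 / 38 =-100.76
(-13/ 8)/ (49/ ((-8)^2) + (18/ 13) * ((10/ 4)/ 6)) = -1352/ 1117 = -1.21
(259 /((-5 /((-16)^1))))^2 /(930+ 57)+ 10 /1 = 2488498 /3525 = 705.96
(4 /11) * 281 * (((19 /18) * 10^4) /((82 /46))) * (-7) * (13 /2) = -111745270000 /4059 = -27530246.37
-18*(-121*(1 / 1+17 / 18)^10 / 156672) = 333784229775390625 / 31077346740535296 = 10.74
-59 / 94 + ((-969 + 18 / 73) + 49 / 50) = -83064603 / 85775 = -968.40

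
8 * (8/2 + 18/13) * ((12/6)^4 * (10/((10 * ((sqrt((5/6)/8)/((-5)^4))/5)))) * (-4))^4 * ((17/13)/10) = 140378112000000000000000000/169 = 830639715976331360946745.60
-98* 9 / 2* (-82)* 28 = 1012536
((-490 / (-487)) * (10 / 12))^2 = 1500625 / 2134521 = 0.70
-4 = -4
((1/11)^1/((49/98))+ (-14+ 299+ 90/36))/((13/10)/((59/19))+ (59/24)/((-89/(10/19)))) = 18943140030/26609407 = 711.90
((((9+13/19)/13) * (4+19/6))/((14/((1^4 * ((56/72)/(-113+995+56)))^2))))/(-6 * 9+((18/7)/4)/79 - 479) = -78131/158828537798541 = -0.00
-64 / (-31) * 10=640 / 31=20.65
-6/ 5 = -1.20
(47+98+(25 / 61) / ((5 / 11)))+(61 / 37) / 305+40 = 2097961 / 11285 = 185.91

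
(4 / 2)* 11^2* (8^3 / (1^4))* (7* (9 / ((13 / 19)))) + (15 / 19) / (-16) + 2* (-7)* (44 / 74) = 1668224389393 / 146224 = 11408690.70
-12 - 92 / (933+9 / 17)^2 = -32851189 / 2737575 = -12.00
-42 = -42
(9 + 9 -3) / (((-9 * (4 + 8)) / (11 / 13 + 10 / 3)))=-815 / 1404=-0.58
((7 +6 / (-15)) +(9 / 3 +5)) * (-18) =-1314 / 5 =-262.80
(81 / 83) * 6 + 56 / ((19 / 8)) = 46418 / 1577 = 29.43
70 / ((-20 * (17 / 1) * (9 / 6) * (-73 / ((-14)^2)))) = 1372 / 3723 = 0.37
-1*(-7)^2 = -49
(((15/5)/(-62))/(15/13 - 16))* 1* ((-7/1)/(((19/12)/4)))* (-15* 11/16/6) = 45045/454708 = 0.10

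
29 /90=0.32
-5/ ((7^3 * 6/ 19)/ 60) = -950/ 343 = -2.77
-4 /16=-1 /4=-0.25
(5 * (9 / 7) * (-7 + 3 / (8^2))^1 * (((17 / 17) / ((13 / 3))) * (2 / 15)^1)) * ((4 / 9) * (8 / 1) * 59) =-26255 / 91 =-288.52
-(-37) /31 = 37 /31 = 1.19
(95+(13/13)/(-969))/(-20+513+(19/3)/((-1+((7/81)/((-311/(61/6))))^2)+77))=159826805434634630/829566211408530657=0.19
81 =81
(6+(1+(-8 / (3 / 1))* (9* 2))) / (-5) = 8.20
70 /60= 7 /6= 1.17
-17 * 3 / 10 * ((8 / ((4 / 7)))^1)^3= -69972 / 5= -13994.40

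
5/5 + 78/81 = 53/27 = 1.96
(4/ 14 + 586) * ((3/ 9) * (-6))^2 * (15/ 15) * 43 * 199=140471712/ 7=20067387.43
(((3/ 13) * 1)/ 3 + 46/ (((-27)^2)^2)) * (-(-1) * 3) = 532039/ 2302911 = 0.23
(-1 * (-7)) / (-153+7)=-7 / 146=-0.05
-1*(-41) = 41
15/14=1.07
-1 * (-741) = 741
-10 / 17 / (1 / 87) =-51.18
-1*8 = -8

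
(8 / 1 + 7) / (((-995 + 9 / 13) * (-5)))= 39 / 12926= 0.00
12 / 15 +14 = 74 / 5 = 14.80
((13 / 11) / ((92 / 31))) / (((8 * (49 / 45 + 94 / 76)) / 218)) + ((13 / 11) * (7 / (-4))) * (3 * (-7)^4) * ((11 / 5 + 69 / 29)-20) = 268132124791401 / 1167169960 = 229728.43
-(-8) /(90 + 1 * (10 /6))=24 /275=0.09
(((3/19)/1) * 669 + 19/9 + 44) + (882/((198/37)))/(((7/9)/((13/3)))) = 2012699/1881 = 1070.02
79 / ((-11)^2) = 79 / 121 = 0.65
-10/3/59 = -10/177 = -0.06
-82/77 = -1.06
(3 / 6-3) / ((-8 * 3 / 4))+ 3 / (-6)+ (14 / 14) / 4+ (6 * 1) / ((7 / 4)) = 151 / 42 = 3.60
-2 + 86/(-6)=-49/3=-16.33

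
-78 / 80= -39 / 40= -0.98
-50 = -50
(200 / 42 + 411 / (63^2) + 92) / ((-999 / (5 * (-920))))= 589503800 / 1321677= 446.03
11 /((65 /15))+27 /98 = 3585 /1274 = 2.81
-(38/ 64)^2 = -0.35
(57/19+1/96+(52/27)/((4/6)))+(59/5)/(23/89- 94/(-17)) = 7.94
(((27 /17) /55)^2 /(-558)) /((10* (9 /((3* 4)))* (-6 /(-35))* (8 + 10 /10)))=-7 /54201950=-0.00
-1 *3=-3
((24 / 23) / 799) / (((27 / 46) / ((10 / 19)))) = 0.00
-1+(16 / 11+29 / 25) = 444 / 275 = 1.61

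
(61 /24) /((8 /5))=305 /192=1.59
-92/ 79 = -1.16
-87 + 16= -71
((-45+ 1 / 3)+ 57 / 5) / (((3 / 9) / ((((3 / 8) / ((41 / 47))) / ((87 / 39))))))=-914667 / 47560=-19.23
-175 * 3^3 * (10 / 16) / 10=-4725 / 16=-295.31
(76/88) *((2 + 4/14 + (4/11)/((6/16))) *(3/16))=893/1694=0.53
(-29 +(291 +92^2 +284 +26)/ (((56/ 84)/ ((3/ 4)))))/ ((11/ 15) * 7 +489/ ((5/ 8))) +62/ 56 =9274471/ 661528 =14.02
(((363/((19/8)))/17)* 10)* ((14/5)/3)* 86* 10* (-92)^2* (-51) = -591873300480/19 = -31151226341.05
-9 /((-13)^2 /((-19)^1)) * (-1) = -171 /169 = -1.01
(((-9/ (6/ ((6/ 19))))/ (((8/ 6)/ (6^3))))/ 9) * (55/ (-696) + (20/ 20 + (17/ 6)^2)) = -168165/ 2204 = -76.30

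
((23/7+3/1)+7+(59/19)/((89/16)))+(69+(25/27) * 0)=980624/11837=82.84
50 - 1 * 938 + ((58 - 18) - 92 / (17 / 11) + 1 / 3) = -907.20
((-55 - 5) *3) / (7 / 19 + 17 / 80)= -273600 / 883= -309.85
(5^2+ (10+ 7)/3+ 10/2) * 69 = 2461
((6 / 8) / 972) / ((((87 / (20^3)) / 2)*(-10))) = -100 / 7047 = -0.01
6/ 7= 0.86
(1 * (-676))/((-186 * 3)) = 338/279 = 1.21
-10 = -10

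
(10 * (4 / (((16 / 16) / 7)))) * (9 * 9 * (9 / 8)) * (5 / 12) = 42525 / 4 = 10631.25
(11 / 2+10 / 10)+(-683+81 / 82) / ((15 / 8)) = -87881 / 246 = -357.24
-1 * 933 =-933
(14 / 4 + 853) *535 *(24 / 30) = 366582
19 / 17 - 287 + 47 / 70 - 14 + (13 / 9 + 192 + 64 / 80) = -1124191 / 10710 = -104.97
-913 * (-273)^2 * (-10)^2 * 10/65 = -1046845800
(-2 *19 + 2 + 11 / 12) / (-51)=421 / 612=0.69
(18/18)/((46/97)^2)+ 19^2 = 773285/2116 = 365.45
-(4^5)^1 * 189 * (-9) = 1741824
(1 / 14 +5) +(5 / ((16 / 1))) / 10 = 5.10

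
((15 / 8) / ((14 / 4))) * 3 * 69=3105 / 28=110.89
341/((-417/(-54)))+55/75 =93599/2085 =44.89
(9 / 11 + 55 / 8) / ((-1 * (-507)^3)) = 677 / 11468498184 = 0.00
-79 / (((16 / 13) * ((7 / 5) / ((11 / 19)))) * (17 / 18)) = -508365 / 18088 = -28.11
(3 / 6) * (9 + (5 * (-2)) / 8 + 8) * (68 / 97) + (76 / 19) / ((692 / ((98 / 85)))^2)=231590319569 / 41949982850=5.52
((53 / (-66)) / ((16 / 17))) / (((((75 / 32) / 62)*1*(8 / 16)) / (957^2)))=-1033558724 / 25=-41342348.96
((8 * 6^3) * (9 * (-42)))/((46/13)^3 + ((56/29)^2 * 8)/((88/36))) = -1659450448656/143560981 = -11559.20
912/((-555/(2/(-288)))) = 19/1665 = 0.01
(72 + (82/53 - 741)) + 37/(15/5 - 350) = -12277086/18391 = -667.56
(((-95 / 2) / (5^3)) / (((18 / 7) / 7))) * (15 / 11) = -931 / 660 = -1.41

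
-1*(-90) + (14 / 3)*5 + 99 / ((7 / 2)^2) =17848 / 147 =121.41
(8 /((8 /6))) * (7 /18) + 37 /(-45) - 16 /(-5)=212 /45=4.71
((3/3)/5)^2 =1/25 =0.04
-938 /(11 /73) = -68474 /11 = -6224.91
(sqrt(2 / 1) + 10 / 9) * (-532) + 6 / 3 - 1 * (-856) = 2402 / 9 - 532 * sqrt(2) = -485.47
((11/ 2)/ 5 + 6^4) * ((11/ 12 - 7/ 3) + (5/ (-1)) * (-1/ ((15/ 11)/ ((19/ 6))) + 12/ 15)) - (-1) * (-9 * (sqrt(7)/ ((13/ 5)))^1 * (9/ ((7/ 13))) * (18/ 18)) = 2892533/ 360 - 405 * sqrt(7)/ 7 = 7881.74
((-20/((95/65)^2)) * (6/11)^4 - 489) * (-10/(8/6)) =38834123535/10570802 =3673.72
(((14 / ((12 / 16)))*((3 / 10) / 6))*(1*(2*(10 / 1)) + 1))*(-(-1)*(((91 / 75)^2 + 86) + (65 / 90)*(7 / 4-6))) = 62036009 / 37500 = 1654.29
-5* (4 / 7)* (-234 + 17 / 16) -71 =16647 / 28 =594.54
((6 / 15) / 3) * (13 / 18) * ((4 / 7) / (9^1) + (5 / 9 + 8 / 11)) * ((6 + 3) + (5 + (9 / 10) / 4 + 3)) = 2785627 / 1247400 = 2.23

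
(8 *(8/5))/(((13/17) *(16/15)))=204/13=15.69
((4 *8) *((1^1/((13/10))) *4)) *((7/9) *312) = 71680/3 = 23893.33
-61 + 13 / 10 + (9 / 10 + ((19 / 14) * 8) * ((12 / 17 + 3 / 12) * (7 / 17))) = -78791 / 1445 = -54.53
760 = 760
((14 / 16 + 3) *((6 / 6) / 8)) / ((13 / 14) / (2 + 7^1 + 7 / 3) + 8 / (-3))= -11067 / 59056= -0.19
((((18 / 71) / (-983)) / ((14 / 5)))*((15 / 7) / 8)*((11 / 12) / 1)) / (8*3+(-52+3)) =0.00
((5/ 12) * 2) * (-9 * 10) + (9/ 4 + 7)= -263/ 4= -65.75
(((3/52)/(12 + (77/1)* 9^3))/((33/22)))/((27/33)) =11/13137930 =0.00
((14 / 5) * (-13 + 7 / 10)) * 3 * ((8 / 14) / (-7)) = 1476 / 175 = 8.43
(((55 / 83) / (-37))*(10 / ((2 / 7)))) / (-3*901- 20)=275 / 1194619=0.00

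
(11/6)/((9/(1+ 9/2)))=121/108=1.12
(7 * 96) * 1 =672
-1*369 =-369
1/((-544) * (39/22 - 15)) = 11/79152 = 0.00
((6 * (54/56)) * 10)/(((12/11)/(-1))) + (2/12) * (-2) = -4483/84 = -53.37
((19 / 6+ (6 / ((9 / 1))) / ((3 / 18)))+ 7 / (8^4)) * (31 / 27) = 2730635 / 331776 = 8.23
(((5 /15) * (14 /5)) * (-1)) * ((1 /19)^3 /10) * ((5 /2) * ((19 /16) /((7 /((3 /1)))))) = -0.00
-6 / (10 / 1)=-3 / 5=-0.60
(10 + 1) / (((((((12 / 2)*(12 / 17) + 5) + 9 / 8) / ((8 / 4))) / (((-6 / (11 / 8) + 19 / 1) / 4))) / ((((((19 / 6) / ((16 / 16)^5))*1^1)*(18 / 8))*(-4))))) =-312018 / 1409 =-221.45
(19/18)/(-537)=-19/9666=-0.00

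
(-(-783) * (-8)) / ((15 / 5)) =-2088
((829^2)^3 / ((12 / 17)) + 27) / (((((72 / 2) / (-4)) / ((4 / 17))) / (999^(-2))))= -5517928957200955181 / 458082459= -12045711091.51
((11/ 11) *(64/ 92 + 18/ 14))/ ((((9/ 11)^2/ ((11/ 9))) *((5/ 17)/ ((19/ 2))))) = 137142247/ 1173690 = 116.85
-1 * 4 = -4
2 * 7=14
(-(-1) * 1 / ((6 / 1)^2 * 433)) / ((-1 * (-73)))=1 / 1137924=0.00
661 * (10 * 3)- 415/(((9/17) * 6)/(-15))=21789.72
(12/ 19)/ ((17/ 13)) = 156/ 323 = 0.48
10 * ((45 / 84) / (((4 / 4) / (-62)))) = -2325 / 7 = -332.14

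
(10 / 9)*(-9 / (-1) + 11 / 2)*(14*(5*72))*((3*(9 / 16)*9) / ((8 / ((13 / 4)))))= 16031925 / 32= 500997.66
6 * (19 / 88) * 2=57 / 22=2.59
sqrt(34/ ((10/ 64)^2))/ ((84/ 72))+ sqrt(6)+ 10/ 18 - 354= -3181/ 9+ sqrt(6)+ 192 * sqrt(34)/ 35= -319.01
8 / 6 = 4 / 3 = 1.33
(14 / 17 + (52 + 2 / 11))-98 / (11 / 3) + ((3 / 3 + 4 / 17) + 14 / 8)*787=104531 / 44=2375.70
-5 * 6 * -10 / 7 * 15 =4500 / 7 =642.86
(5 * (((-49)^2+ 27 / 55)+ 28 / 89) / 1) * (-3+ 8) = 58784190 / 979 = 60045.14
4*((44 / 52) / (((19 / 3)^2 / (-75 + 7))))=-26928 / 4693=-5.74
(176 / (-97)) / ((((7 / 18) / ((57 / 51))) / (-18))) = 1083456 / 11543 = 93.86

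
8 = 8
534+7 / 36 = 19231 / 36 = 534.19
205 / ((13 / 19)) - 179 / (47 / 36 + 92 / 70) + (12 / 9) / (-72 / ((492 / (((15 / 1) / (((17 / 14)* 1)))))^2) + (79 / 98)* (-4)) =230.88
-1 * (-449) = 449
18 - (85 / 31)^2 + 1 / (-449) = 10.48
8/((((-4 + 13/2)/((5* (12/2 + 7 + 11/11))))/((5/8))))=140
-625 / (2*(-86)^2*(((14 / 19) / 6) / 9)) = -320625 / 103544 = -3.10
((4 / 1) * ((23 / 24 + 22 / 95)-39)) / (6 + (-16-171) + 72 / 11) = 948277 / 1093830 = 0.87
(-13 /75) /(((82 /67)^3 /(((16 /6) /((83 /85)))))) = -66468623 /257419935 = -0.26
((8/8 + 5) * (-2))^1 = -12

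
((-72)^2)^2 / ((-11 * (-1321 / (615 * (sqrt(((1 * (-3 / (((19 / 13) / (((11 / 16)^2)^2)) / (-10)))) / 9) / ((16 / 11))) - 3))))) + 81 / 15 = -247910929263 / 72655 + 59180220 * sqrt(81510) / 25099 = -2738994.80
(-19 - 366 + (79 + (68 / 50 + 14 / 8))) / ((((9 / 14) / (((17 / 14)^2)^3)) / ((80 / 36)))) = -104443261063 / 31116960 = -3356.47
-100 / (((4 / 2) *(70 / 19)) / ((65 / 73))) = -6175 / 511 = -12.08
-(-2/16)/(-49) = -1/392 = -0.00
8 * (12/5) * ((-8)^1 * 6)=-4608/5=-921.60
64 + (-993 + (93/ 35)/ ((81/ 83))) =-875332/ 945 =-926.28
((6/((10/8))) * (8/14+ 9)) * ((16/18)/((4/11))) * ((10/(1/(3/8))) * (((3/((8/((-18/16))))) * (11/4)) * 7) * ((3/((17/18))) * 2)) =-5910003/272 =-21727.95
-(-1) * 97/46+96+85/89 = 405567/4094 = 99.06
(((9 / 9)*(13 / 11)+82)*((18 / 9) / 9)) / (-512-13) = -122 / 3465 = -0.04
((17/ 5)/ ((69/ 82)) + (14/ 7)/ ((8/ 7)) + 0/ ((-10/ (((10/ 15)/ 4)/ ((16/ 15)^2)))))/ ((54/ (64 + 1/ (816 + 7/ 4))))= 418224967/ 60938730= 6.86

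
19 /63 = 0.30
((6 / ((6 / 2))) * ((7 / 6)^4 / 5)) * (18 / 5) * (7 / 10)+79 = 727807 / 9000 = 80.87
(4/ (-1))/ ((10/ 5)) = -2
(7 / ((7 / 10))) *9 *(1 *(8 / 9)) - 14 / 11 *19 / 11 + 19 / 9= 87025 / 1089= 79.91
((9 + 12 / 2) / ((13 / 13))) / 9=5 / 3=1.67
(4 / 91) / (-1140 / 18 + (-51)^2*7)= 12 / 4953221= 0.00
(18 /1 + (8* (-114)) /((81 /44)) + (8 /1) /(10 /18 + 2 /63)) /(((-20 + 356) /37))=-231661 /4536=-51.07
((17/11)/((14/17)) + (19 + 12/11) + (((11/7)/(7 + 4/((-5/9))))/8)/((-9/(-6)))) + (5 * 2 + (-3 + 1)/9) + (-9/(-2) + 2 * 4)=120833/2772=43.59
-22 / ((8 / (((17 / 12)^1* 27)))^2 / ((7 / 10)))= -1802493 / 5120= -352.05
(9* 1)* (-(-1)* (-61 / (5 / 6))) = -3294 / 5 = -658.80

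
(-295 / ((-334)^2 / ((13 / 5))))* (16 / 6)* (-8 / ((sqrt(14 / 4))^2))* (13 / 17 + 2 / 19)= 0.04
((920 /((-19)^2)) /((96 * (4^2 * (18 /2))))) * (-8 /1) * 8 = -115 /9747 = -0.01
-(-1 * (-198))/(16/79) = -7821/8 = -977.62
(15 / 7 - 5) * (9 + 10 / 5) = -220 / 7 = -31.43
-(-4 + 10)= -6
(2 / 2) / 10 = 1 / 10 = 0.10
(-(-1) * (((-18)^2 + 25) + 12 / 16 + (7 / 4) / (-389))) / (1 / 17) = 5945.67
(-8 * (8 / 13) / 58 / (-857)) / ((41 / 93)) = 0.00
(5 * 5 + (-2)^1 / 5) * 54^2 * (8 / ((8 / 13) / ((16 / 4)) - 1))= -678208.58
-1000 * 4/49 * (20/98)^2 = -400000/117649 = -3.40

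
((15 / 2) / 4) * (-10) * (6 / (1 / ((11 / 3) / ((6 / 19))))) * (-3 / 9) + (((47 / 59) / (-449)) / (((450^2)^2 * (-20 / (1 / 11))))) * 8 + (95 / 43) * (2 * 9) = 610395699775253908271 / 1284545692546875000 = 475.18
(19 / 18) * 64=608 / 9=67.56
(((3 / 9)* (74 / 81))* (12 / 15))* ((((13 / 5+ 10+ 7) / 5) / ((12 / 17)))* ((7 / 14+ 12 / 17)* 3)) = 148666 / 30375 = 4.89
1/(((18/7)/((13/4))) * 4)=91/288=0.32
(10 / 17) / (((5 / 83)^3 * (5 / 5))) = 1143574 / 425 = 2690.76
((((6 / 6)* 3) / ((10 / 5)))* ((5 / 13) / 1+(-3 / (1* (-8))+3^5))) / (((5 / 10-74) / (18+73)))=-25351 / 56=-452.70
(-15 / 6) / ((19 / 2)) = -5 / 19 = -0.26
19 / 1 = 19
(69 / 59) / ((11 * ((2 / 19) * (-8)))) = -1311 / 10384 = -0.13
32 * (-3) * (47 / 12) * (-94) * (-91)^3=-26634213424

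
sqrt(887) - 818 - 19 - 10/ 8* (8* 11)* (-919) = sqrt(887) + 100253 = 100282.78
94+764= 858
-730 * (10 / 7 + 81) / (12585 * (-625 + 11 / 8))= 673936 / 87901191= 0.01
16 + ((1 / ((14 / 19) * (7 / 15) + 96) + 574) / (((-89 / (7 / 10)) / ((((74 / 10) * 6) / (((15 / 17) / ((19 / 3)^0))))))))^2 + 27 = 4819881403224209641061 / 93312073635062500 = 51653.35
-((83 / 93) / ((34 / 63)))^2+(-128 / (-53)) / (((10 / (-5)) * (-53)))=-8462781017 / 3120563044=-2.71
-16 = -16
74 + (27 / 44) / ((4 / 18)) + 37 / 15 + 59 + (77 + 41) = 338221 / 1320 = 256.23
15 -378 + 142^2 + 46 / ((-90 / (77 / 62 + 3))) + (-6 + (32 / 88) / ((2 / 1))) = 607447591 / 30690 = 19793.01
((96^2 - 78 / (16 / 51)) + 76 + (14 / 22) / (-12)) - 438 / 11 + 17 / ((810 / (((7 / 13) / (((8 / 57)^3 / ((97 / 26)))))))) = 171682441269 / 19036160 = 9018.75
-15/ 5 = -3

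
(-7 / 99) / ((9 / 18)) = -14 / 99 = -0.14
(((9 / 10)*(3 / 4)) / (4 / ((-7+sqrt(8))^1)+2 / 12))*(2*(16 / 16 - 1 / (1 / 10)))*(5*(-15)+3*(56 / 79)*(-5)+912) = 6044095989 / 221990 - 1142191368*sqrt(2) / 110995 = 12673.95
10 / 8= 5 / 4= 1.25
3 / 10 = 0.30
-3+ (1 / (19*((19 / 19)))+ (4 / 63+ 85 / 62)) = -112279 / 74214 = -1.51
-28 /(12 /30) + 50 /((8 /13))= 45 /4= 11.25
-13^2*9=-1521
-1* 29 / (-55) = 29 / 55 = 0.53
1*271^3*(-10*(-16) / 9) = 3184401760 / 9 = 353822417.78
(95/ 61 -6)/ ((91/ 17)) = -4607/ 5551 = -0.83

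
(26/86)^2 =169/1849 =0.09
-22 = -22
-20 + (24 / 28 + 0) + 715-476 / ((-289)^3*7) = 6916123475 / 9938999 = 695.86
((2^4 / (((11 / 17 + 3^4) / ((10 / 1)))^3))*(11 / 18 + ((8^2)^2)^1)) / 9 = 45284963375 / 3384335763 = 13.38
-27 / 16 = -1.69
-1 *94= -94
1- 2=-1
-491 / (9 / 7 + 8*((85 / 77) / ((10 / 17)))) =-37807 / 1255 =-30.13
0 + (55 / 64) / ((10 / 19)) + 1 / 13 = 2845 / 1664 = 1.71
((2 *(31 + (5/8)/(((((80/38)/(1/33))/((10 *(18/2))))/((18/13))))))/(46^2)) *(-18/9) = -73493/1210352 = -0.06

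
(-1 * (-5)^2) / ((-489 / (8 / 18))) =0.02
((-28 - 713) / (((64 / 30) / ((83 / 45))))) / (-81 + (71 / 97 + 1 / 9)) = 941967 / 117856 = 7.99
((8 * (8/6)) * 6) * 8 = 512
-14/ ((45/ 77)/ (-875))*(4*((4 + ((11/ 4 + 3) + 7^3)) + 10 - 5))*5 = 149976750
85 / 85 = 1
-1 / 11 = -0.09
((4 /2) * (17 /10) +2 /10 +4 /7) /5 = 146 /175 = 0.83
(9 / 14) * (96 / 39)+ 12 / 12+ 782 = 71397 / 91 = 784.58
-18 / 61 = -0.30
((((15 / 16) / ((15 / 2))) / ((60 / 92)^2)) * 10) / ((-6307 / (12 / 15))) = -529 / 1419075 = -0.00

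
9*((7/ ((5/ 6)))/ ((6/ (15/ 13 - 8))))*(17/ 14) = -13617/ 130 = -104.75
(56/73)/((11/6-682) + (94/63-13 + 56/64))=-28224/25415899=-0.00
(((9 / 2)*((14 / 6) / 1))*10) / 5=21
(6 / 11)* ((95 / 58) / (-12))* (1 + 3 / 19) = -5 / 58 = -0.09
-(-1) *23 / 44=23 / 44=0.52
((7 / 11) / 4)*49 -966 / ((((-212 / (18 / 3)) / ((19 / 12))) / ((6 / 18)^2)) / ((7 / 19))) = 33467 / 3498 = 9.57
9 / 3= 3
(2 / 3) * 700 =466.67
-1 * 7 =-7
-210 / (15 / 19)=-266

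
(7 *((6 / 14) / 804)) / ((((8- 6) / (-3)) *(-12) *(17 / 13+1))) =13 / 64320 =0.00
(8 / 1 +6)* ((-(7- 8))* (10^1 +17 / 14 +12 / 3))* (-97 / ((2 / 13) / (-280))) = 37603020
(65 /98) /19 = 0.03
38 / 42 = 0.90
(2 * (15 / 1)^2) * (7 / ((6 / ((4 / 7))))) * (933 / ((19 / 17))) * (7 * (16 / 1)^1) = 532929600 / 19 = 28048926.32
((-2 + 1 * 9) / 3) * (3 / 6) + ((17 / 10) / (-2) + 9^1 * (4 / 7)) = 2293 / 420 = 5.46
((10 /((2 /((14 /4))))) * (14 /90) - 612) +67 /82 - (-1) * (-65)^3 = -101561147 /369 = -275233.46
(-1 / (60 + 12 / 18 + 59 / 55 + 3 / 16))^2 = 6969600 / 26727999169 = 0.00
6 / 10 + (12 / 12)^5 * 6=33 / 5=6.60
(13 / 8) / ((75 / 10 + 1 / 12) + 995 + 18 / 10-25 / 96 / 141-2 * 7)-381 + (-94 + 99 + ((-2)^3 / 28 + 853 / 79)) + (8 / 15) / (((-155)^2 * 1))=-4882183387720411819 / 13358037245335125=-365.49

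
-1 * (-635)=635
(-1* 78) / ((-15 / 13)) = 67.60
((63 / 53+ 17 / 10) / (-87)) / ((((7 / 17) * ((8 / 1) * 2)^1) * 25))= -26027 / 129108000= -0.00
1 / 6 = 0.17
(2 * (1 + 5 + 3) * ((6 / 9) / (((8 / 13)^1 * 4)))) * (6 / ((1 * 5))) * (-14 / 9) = -91 / 10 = -9.10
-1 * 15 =-15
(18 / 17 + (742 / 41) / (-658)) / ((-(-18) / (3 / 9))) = 0.02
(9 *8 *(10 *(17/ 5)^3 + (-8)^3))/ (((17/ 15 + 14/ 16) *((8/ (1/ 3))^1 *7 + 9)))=-1713024/ 71095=-24.09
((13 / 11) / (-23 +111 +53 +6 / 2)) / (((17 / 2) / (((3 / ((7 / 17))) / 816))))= 0.00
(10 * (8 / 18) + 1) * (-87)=-1421 / 3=-473.67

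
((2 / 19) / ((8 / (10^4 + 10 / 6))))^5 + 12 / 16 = 24320256751587193252901 / 616132666368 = 39472435206.12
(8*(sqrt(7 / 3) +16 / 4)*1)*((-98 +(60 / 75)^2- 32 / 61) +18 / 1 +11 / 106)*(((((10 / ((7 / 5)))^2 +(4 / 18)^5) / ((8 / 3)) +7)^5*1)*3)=-23985975102145327057183877445642951093402125 / 256952748845354183716920964525422- 23985975102145327057183877445642951093402125*sqrt(21) / 3083432986144250204603051574305064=-128995586911.08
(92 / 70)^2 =2116 / 1225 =1.73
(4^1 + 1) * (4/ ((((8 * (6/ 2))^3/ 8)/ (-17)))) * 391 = -33235/ 432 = -76.93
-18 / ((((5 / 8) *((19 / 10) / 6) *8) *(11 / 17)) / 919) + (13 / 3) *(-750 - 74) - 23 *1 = -12376933 / 627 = -19739.93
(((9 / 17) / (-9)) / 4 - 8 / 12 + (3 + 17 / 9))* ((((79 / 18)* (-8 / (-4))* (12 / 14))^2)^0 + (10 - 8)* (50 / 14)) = 48925 / 1428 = 34.26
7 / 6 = 1.17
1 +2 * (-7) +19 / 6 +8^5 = 196549 / 6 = 32758.17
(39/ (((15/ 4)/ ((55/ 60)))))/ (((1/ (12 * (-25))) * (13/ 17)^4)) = -8363.50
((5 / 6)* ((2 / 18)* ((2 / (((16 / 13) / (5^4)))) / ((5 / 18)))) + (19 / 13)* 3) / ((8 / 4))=106993 / 624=171.46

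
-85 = -85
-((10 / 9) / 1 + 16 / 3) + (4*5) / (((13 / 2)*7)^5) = -6.44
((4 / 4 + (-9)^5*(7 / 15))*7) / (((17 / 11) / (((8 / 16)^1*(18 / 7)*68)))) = -54559296 / 5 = -10911859.20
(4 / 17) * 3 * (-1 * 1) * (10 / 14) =-60 / 119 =-0.50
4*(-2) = -8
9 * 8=72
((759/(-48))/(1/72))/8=-2277/16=-142.31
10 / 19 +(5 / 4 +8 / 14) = 1249 / 532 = 2.35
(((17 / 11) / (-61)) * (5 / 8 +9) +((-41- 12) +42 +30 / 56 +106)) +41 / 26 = 4301749 / 44408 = 96.87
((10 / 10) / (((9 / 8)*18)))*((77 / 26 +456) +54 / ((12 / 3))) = 24568 / 1053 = 23.33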